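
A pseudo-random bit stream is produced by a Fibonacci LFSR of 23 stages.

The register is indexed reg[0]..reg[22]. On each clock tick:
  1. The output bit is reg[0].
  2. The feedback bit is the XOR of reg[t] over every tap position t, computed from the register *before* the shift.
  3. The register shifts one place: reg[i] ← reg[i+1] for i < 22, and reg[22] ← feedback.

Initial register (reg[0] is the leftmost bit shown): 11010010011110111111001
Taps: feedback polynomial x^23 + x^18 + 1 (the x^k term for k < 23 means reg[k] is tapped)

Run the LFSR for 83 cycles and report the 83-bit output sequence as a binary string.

11010010011110111111001000110101010111010000110000001010111011010111001110001001100

k : reg_k → out_k, fb_k
0: 11010010011110111111001 → 1, fb=0
1: 10100100111101111110010 → 1, fb=0
2: 01001001111011111100100 → 0, fb=0
3: 10010011110111111001000 → 1, fb=1
4: 00100111101111110010001 → 0, fb=1
5: 01001111011111100100011 → 0, fb=0
6: 10011110111111001000110 → 1, fb=1
7: 00111101111110010001101 → 0, fb=0
8: 01111011111100100011010 → 0, fb=1
9: 11110111111001000110101 → 1, fb=0
10: 11101111110010001101010 → 1, fb=1
11: 11011111100100011010101 → 1, fb=0
12: 10111111001000110101010 → 1, fb=1
13: 01111110010001101010101 → 0, fb=1
14: 11111100100011010101011 → 1, fb=1
15: 11111001000110101010111 → 1, fb=0
16: 11110010001101010101110 → 1, fb=1
17: 11100100011010101011101 → 1, fb=0
18: 11001000110101010111010 → 1, fb=0
19: 10010001101010101110100 → 1, fb=0
20: 00100011010101011101000 → 0, fb=0
21: 01000110101010111010000 → 0, fb=1
22: 10001101010101110100001 → 1, fb=1
23: 00011010101011101000011 → 0, fb=0
24: 00110101010111010000110 → 0, fb=0
25: 01101010101110100001100 → 0, fb=0
26: 11010101011101000011000 → 1, fb=0
27: 10101010111010000110000 → 1, fb=0
28: 01010101110100001100000 → 0, fb=0
29: 10101011101000011000000 → 1, fb=1
30: 01010111010000110000001 → 0, fb=0
31: 10101110100001100000010 → 1, fb=1
32: 01011101000011000000101 → 0, fb=0
33: 10111010000110000001010 → 1, fb=1
34: 01110100001100000010101 → 0, fb=1
35: 11101000011000000101011 → 1, fb=1
36: 11010000110000001010111 → 1, fb=0
37: 10100001100000010101110 → 1, fb=1
38: 01000011000000101011101 → 0, fb=1
39: 10000110000001010111011 → 1, fb=0
40: 00001100000010101110110 → 0, fb=1
41: 00011000000101011101101 → 0, fb=0
42: 00110000001010111011010 → 0, fb=1
43: 01100000010101110110101 → 0, fb=1
44: 11000000101011101101011 → 1, fb=1
45: 10000001010111011010111 → 1, fb=0
46: 00000010101110110101110 → 0, fb=0
47: 00000101011101101011100 → 0, fb=1
48: 00001010111011010111001 → 0, fb=1
49: 00010101110110101110011 → 0, fb=1
50: 00101011101101011100111 → 0, fb=0
51: 01010111011010111001110 → 0, fb=0
52: 10101110110101110011100 → 1, fb=0
53: 01011101101011100111000 → 0, fb=1
54: 10111011010111001110001 → 1, fb=0
55: 01110110101110011100010 → 0, fb=0
56: 11101101011100111000100 → 1, fb=1
57: 11011010111001110001001 → 1, fb=1
58: 10110101110011100010011 → 1, fb=0
59: 01101011100111000100110 → 0, fb=0
60: 11010111001110001001100 → 1, fb=1
61: 10101110011100010011001 → 1, fb=0
62: 01011100111000100110010 → 0, fb=1
63: 10111001110001001100101 → 1, fb=1
64: 01110011100010011001011 → 0, fb=0
65: 11100111000100110010110 → 1, fb=0
66: 11001110001001100101100 → 1, fb=1
67: 10011100010011001011001 → 1, fb=0
68: 00111000100110010110010 → 0, fb=1
69: 01110001001100101100101 → 0, fb=0
70: 11100010011001011001010 → 1, fb=1
71: 11000100110010110010101 → 1, fb=0
72: 10001001100101100101010 → 1, fb=1
73: 00010011001011001010101 → 0, fb=1
74: 00100110010110010101011 → 0, fb=0
75: 01001100101100101010110 → 0, fb=1
76: 10011001011001010101101 → 1, fb=1
77: 00110010110010101011011 → 0, fb=1
78: 01100101100101010110111 → 0, fb=1
79: 11001011001010101101111 → 1, fb=1
80: 10010110010101011011111 → 1, fb=0
81: 00101100101010110111110 → 0, fb=1
82: 01011001010101101111101 → 0, fb=1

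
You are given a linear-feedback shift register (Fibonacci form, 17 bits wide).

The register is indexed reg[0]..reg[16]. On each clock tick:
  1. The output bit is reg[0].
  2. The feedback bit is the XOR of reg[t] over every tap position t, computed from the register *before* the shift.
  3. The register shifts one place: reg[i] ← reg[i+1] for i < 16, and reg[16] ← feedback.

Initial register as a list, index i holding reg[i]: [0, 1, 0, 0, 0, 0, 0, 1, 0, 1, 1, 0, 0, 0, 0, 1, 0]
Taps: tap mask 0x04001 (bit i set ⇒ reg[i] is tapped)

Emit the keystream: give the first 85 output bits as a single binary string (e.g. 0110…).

tick  register→output (feedback)
  0  01000001011000010→0 (0)
  1  10000010110000100→1 (0)
  2  00000101100001000→0 (0)
  3  00001011000010000→0 (0)
  4  00010110000100000→0 (0)
  5  00101100001000000→0 (0)
  6  01011000010000000→0 (0)
  7  10110000100000000→1 (1)
  8  01100001000000001→0 (0)
  9  11000010000000010→1 (1)
 10  10000100000000101→1 (0)
 11  00001000000001010→0 (0)
 12  00010000000010100→0 (1)
 13  00100000000101001→0 (0)
 14  01000000001010010→0 (0)
 15  10000000010100100→1 (0)
 16  00000000101001000→0 (0)
 17  00000001010010000→0 (0)
 18  00000010100100000→0 (0)
 19  00000101001000000→0 (0)
 20  00001010010000000→0 (0)
 21  00010100100000000→0 (0)
 22  00101001000000000→0 (0)
 23  01010010000000000→0 (0)
 24  10100100000000000→1 (1)
 25  01001000000000001→0 (0)
 26  10010000000000010→1 (1)
 27  00100000000000101→0 (1)
 28  01000000000001011→0 (0)
 29  10000000000010110→1 (0)
 30  00000000000101100→0 (1)
 31  00000000001011001→0 (0)
 32  00000000010110010→0 (0)
 33  00000000101100100→0 (1)
 34  00000001011001001→0 (0)
 35  00000010110010010→0 (0)
 36  00000101100100100→0 (1)
 37  00001011001001001→0 (0)
 38  00010110010010010→0 (0)
 39  00101100100100100→0 (1)
 40  01011001001001001→0 (0)
 41  10110010010010010→1 (1)
 42  01100100100100101→0 (1)
 43  11001001001001011→1 (1)
 44  10010010010010111→1 (0)
 45  00100100100101110→0 (1)
 46  01001001001011101→0 (1)
 47  10010010010111011→1 (1)
 48  00100100101110111→0 (1)
 49  01001001011101111→0 (1)
 50  10010010111011111→1 (0)
 51  00100101110111110→0 (1)
 52  01001011101111101→0 (1)
 53  10010111011111011→1 (1)
 54  00101110111110111→0 (1)
 55  01011101111101111→0 (1)
 56  10111011111011111→1 (0)
 57  01110111110111110→0 (1)
 58  11101111101111101→1 (0)
 59  11011111011111010→1 (1)
 60  10111110111110101→1 (0)
 61  01111101111101010→0 (0)
 62  11111011111010100→1 (0)
 63  11110111110101000→1 (1)
 64  11101111101010001→1 (1)
 65  11011111010100011→1 (1)
 66  10111110101000111→1 (0)
 67  01111101010001110→0 (1)
 68  11111010100011101→1 (0)
 69  11110101000111010→1 (1)
 70  11101010001110101→1 (0)
 71  11010100011101010→1 (1)
 72  10101000111010101→1 (0)
 73  01010001110101010→0 (0)
 74  10100011101010100→1 (0)
 75  01000111010101000→0 (0)
 76  10001110101010000→1 (1)
 77  00011101010100001→0 (0)
 78  00111010101000010→0 (0)
 79  01110101010000100→0 (1)
 80  11101010100001001→1 (1)
 81  11010101000010011→1 (1)
 82  10101010000100111→1 (0)
 83  01010100001001110→0 (1)
 84  10101000010011101→1 (0)

0100000101100001000000001010010000000000010110010010010010111011111011111010100011101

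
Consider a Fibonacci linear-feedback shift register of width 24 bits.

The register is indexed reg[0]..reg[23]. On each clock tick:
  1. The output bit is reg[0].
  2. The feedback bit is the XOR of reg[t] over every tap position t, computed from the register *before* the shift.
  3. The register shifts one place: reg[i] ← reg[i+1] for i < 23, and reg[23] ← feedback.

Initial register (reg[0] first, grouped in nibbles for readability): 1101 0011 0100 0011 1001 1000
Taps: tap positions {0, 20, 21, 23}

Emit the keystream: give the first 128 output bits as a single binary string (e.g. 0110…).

k : reg_k → out_k, fb_k
0: 110100110100001110011000 → 1, fb=0
1: 101001101000011100110000 → 1, fb=1
2: 010011010000111001100001 → 0, fb=1
3: 100110100001110011000011 → 1, fb=0
4: 001101000011100110000110 → 0, fb=1
5: 011010000111001100001101 → 0, fb=1
6: 110100001110011000011011 → 1, fb=1
7: 101000011100110000110111 → 1, fb=1
8: 010000111001100001101111 → 0, fb=1
9: 100001110011000011011111 → 1, fb=0
10: 000011100110000110111110 → 0, fb=0
11: 000111001100001101111100 → 0, fb=0
12: 001110011000011011111000 → 0, fb=1
13: 011100110000110111110001 → 0, fb=1
14: 111001100001101111100011 → 1, fb=0
15: 110011000011011111000110 → 1, fb=0
16: 100110000110111110001100 → 1, fb=1
17: 001100001101111100011001 → 0, fb=0
18: 011000011011111000110010 → 0, fb=0
19: 110000110111110001100100 → 1, fb=0
20: 100001101111100011001000 → 1, fb=0
21: 000011011111000110010000 → 0, fb=0
22: 000110111110001100100000 → 0, fb=0
23: 001101111100011001000000 → 0, fb=0
24: 011011111000110010000000 → 0, fb=0
25: 110111110001100100000000 → 1, fb=1
26: 101111100011001000000001 → 1, fb=0
27: 011111000110010000000010 → 0, fb=0
28: 111110001100100000000100 → 1, fb=0
29: 111100011001000000001000 → 1, fb=0
30: 111000110010000000010000 → 1, fb=1
31: 110001100100000000100001 → 1, fb=0
32: 100011001000000001000010 → 1, fb=1
33: 000110010000000010000101 → 0, fb=0
34: 001100100000000100001010 → 0, fb=1
35: 011001000000001000010101 → 0, fb=0
36: 110010000000010000101010 → 1, fb=0
37: 100100000000100001010100 → 1, fb=0
38: 001000000001000010101000 → 0, fb=1
39: 010000000010000101010001 → 0, fb=1
40: 100000000100001010100011 → 1, fb=0
41: 000000001000010101000110 → 0, fb=1
42: 000000010000101010001101 → 0, fb=1
43: 000000100001010100011011 → 0, fb=0
44: 000001000010101000110110 → 0, fb=1
45: 000010000101010001101101 → 0, fb=1
46: 000100001010100011011011 → 0, fb=0
47: 001000010101000110110110 → 0, fb=1
48: 010000101010001101101101 → 0, fb=1
49: 100001010100011011011011 → 1, fb=1
50: 000010101000110110110111 → 0, fb=0
51: 000101010001101101101110 → 0, fb=0
52: 001010100011011011011100 → 0, fb=0
53: 010101000110110110111000 → 0, fb=1
54: 101010001101101101110001 → 1, fb=0
55: 010100011011011011100010 → 0, fb=0
56: 101000110110110111000100 → 1, fb=0
57: 010001101101101110001000 → 0, fb=1
58: 100011011011011100010001 → 1, fb=0
59: 000110110110111000100010 → 0, fb=0
60: 001101101101110001000100 → 0, fb=1
61: 011011011011100010001001 → 0, fb=0
62: 110110110111000100010010 → 1, fb=1
63: 101101101110001000100101 → 1, fb=1
64: 011011011100010001001011 → 0, fb=0
65: 110110111000100010010110 → 1, fb=0
66: 101101110001000100101100 → 1, fb=1
67: 011011100010001001011001 → 0, fb=0
68: 110111000100010010110010 → 1, fb=1
69: 101110001000100101100101 → 1, fb=1
70: 011100010001001011001011 → 0, fb=0
71: 111000100010010110010110 → 1, fb=0
72: 110001000100101100101100 → 1, fb=1
73: 100010001001011001011001 → 1, fb=1
74: 000100010010110010110011 → 0, fb=1
75: 001000100101100101100111 → 0, fb=0
76: 010001001011001011001110 → 0, fb=0
77: 100010010110010110011100 → 1, fb=1
78: 000100101100101100111001 → 0, fb=0
79: 001001011001011001110010 → 0, fb=0
80: 010010110010110011100100 → 0, fb=1
81: 100101100101100111001001 → 1, fb=1
82: 001011001011001110010011 → 0, fb=1
83: 010110010110011100100111 → 0, fb=0
84: 101100101100111001001110 → 1, fb=1
85: 011001011001110010011101 → 0, fb=1
86: 110010110011100100111011 → 1, fb=1
87: 100101100111001001110111 → 1, fb=1
88: 001011001110010011101111 → 0, fb=1
89: 010110011100100111011111 → 0, fb=1
90: 101100111001001110111111 → 1, fb=0
91: 011001110010011101111110 → 0, fb=0
92: 110011100100111011111100 → 1, fb=1
93: 100111001001110111111001 → 1, fb=1
94: 001110010011101111110011 → 0, fb=1
95: 011100100111011111100111 → 0, fb=0
96: 111001001110111111001110 → 1, fb=1
97: 110010011101111110011101 → 1, fb=0
98: 100100111011111100111010 → 1, fb=0
99: 001001110111111001110100 → 0, fb=1
100: 010011101111110011101001 → 0, fb=0
101: 100111011111100111010010 → 1, fb=1
102: 001110111111001110100101 → 0, fb=0
103: 011101111110011101001010 → 0, fb=1
104: 111011111100111010010101 → 1, fb=1
105: 110111111001110100101011 → 1, fb=1
106: 101111110011101001010111 → 1, fb=1
107: 011111100111010010101111 → 0, fb=1
108: 111111001110100101011111 → 1, fb=0
109: 111110011101001010111110 → 1, fb=1
110: 111100111010010101111101 → 1, fb=0
111: 111001110100101011111010 → 1, fb=0
112: 110011101001010111110100 → 1, fb=0
113: 100111010010101111101000 → 1, fb=0
114: 001110100101011111010000 → 0, fb=0
115: 011101001010111110100000 → 0, fb=0
116: 111010010101111101000000 → 1, fb=1
117: 110100101011111010000001 → 1, fb=0
118: 101001010111110100000010 → 1, fb=1
119: 010010101111101000000101 → 0, fb=0
120: 100101011111010000001010 → 1, fb=0
121: 001010111110100000010100 → 0, fb=1
122: 010101111101000000101001 → 0, fb=0
123: 101011111010000001010010 → 1, fb=1
124: 010111110100000010100101 → 0, fb=0
125: 101111101000000101001010 → 1, fb=0
126: 011111010000001010010100 → 0, fb=1
127: 111110100000010100101001 → 1, fb=1

11010011010000111001100001101111100011001000000001000010101000110110110111000100010010110010110011100100111011111100111010010101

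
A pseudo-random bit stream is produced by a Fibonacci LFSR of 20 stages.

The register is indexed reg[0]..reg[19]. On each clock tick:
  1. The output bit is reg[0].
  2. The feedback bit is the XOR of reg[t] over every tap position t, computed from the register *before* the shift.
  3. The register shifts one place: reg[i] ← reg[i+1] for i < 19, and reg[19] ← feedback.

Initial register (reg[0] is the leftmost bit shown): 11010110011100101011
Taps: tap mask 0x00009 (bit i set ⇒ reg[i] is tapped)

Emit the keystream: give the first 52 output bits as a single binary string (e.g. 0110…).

1101011001110010101101100101111001110000010010101101

tick  register→output (feedback)
  0  11010110011100101011→1 (0)
  1  10101100111001010110→1 (1)
  2  01011001110010101101→0 (1)
  3  10110011100101011011→1 (0)
  4  01100111001010110110→0 (0)
  5  11001110010101101100→1 (1)
  6  10011100101011011001→1 (0)
  7  00111001010110110010→0 (1)
  8  01110010101101100101→0 (1)
  9  11100101011011001011→1 (1)
 10  11001010110110010111→1 (1)
 11  10010101101100101111→1 (0)
 12  00101011011001011110→0 (0)
 13  01010110110010111100→0 (1)
 14  10101101100101111001→1 (1)
 15  01011011001011110011→0 (1)
 16  10110110010111100111→1 (0)
 17  01101100101111001110→0 (0)
 18  11011001011110011100→1 (0)
 19  10110010111100111000→1 (0)
 20  01100101111001110000→0 (0)
 21  11001011110011100000→1 (1)
 22  10010111100111000001→1 (0)
 23  00101111001110000010→0 (0)
 24  01011110011100000100→0 (1)
 25  10111100111000001001→1 (0)
 26  01111001110000010010→0 (1)
 27  11110011100000100101→1 (0)
 28  11100111000001001010→1 (1)
 29  11001110000010010101→1 (1)
 30  10011100000100101011→1 (0)
 31  00111000001001010110→0 (1)
 32  01110000010010101101→0 (1)
 33  11100000100101011011→1 (1)
 34  11000001001010110111→1 (1)
 35  10000010010101101111→1 (1)
 36  00000100101011011111→0 (0)
 37  00001001010110111110→0 (0)
 38  00010010101101111100→0 (1)
 39  00100101011011111001→0 (0)
 40  01001010110111110010→0 (0)
 41  10010101101111100100→1 (0)
 42  00101011011111001000→0 (0)
 43  01010110111110010000→0 (1)
 44  10101101111100100001→1 (1)
 45  01011011111001000011→0 (1)
 46  10110111110010000111→1 (0)
 47  01101111100100001110→0 (0)
 48  11011111001000011100→1 (0)
 49  10111110010000111000→1 (0)
 50  01111100100001110000→0 (1)
 51  11111001000011100001→1 (0)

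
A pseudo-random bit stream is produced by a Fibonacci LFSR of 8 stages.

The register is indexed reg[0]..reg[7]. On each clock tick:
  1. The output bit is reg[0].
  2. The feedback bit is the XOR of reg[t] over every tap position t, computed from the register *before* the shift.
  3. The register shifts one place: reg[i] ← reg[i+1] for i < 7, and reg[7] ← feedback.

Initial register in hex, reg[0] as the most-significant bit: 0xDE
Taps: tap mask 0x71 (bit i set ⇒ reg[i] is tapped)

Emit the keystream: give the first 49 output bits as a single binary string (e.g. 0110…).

step | reg (before) | out | fb
   0 | 11011110 | 1 | 0
   1 | 10111100 | 1 | 1
   2 | 01111001 | 0 | 1
   3 | 11110011 | 1 | 0
   4 | 11100110 | 1 | 1
   5 | 11001101 | 1 | 1
   6 | 10011011 | 1 | 1
   7 | 00110111 | 0 | 0
   8 | 01101110 | 0 | 1
   9 | 11011101 | 1 | 1
  10 | 10111011 | 1 | 1
  11 | 01110111 | 0 | 0
  12 | 11101110 | 1 | 0
  13 | 11011100 | 1 | 1
  14 | 10111001 | 1 | 0
  15 | 01110010 | 0 | 1
  16 | 11100101 | 1 | 0
  17 | 11001010 | 1 | 1
  18 | 10010101 | 1 | 0
  19 | 00101010 | 0 | 0
  20 | 01010100 | 0 | 1
  21 | 10101001 | 1 | 0
  22 | 01010010 | 0 | 1
  23 | 10100101 | 1 | 0
  24 | 01001010 | 0 | 0
  25 | 10010100 | 1 | 0
  26 | 00101000 | 0 | 1
  27 | 01010001 | 0 | 0
  28 | 10100010 | 1 | 0
  29 | 01000100 | 0 | 1
  30 | 10001001 | 1 | 0
  31 | 00010010 | 0 | 1
  32 | 00100101 | 0 | 1
  33 | 01001011 | 0 | 0
  34 | 10010110 | 1 | 1
  35 | 00101101 | 0 | 0
  36 | 01011010 | 0 | 0
  37 | 10110100 | 1 | 0
  38 | 01101000 | 0 | 1
  39 | 11010001 | 1 | 1
  40 | 10100011 | 1 | 0
  41 | 01000110 | 0 | 0
  42 | 10001100 | 1 | 1
  43 | 00011001 | 0 | 1
  44 | 00110011 | 0 | 1
  45 | 01100111 | 0 | 0
  46 | 11001110 | 1 | 0
  47 | 10011100 | 1 | 1
  48 | 00111001 | 0 | 1

1101111001101110111001010100101000100101101000110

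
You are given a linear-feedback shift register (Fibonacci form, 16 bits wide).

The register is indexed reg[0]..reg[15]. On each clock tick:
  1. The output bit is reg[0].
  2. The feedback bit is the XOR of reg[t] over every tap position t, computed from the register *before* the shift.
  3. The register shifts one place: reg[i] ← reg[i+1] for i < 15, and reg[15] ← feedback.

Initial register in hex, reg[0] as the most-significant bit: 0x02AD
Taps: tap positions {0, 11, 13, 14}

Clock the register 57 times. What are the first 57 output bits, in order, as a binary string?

000000101010110110110100101100101100100110100011011001111

step | reg (before) | out | fb
   0 | 0000001010101101 | 0 | 1
   1 | 0000010101011011 | 0 | 0
   2 | 0000101010110110 | 0 | 1
   3 | 0001010101101101 | 0 | 1
   4 | 0010101011011011 | 0 | 0
   5 | 0101010110110110 | 0 | 1
   6 | 1010101101101101 | 1 | 0
   7 | 0101011011011010 | 0 | 0
   8 | 1010110110110100 | 1 | 1
   9 | 0101101101101001 | 0 | 0
  10 | 1011011011010010 | 1 | 1
  11 | 0110110110100101 | 0 | 1
  12 | 1101101101001011 | 1 | 0
  13 | 1011011010010110 | 1 | 0
  14 | 0110110100101100 | 0 | 1
  15 | 1101101001011001 | 1 | 0
  16 | 1011010010110010 | 1 | 1
  17 | 0110100101100101 | 0 | 1
  18 | 1101001011001011 | 1 | 0
  19 | 1010010110010110 | 1 | 0
  20 | 0100101100101100 | 0 | 1
  21 | 1001011001011001 | 1 | 0
  22 | 0010110010110010 | 0 | 0
  23 | 0101100101100100 | 0 | 1
  24 | 1011001011001001 | 1 | 1
  25 | 0110010110010011 | 0 | 0
  26 | 1100101100100110 | 1 | 1
  27 | 1001011001001101 | 1 | 0
  28 | 0010110010011010 | 0 | 0
  29 | 0101100100110100 | 0 | 0
  30 | 1011001001101000 | 1 | 1
  31 | 0110010011010001 | 0 | 1
  32 | 1100100110100011 | 1 | 0
  33 | 1001001101000110 | 1 | 1
  34 | 0010011010001101 | 0 | 1
  35 | 0100110100011011 | 0 | 0
  36 | 1001101000110110 | 1 | 0
  37 | 0011010001101100 | 0 | 1
  38 | 0110100011011001 | 0 | 1
  39 | 1101000110110011 | 1 | 1
  40 | 1010001101100111 | 1 | 1
  41 | 0100011011001111 | 0 | 0
  42 | 1000110110011110 | 1 | 0
  43 | 0001101100111100 | 0 | 0
  44 | 0011011001111000 | 0 | 1
  45 | 0110110011110001 | 0 | 1
  46 | 1101100111100011 | 1 | 0
  47 | 1011001111000110 | 1 | 1
  48 | 0110011110001101 | 0 | 1
  49 | 1100111100011011 | 1 | 1
  50 | 1001111000110111 | 1 | 0
  51 | 0011110001101110 | 0 | 0
  52 | 0111100011011100 | 0 | 0
  53 | 1111000110111000 | 1 | 0
  54 | 1110001101110000 | 1 | 0
  55 | 1100011011100000 | 1 | 1
  56 | 1000110111000001 | 1 | 1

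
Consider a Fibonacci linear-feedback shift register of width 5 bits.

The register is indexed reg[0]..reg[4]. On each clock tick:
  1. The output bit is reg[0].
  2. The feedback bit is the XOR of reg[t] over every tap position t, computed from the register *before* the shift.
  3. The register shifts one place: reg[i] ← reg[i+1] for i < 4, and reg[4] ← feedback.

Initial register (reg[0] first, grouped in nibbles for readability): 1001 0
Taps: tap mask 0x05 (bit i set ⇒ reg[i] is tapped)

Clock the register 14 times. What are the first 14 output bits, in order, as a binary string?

10010110011111

step | reg (before) | out | fb
   0 | 10010 | 1 | 1
   1 | 00101 | 0 | 1
   2 | 01011 | 0 | 0
   3 | 10110 | 1 | 0
   4 | 01100 | 0 | 1
   5 | 11001 | 1 | 1
   6 | 10011 | 1 | 1
   7 | 00111 | 0 | 1
   8 | 01111 | 0 | 1
   9 | 11111 | 1 | 0
  10 | 11110 | 1 | 0
  11 | 11100 | 1 | 0
  12 | 11000 | 1 | 1
  13 | 10001 | 1 | 1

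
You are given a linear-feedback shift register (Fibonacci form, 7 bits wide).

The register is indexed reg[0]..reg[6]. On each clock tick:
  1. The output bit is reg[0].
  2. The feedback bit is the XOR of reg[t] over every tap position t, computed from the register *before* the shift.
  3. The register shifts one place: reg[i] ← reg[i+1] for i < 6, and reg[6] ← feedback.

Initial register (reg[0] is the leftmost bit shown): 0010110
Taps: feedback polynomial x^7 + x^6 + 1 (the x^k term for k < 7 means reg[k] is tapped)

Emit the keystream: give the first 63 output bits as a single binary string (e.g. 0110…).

step | reg (before) | out | fb
   0 | 0010110 | 0 | 0
   1 | 0101100 | 0 | 0
   2 | 1011000 | 1 | 1
   3 | 0110001 | 0 | 1
   4 | 1100011 | 1 | 0
   5 | 1000110 | 1 | 1
   6 | 0001101 | 0 | 1
   7 | 0011011 | 0 | 1
   8 | 0110111 | 0 | 1
   9 | 1101111 | 1 | 0
  10 | 1011110 | 1 | 1
  11 | 0111101 | 0 | 1
  12 | 1111011 | 1 | 0
  13 | 1110110 | 1 | 1
  14 | 1101101 | 1 | 0
  15 | 1011010 | 1 | 1
  16 | 0110101 | 0 | 1
  17 | 1101011 | 1 | 0
  18 | 1010110 | 1 | 1
  19 | 0101101 | 0 | 1
  20 | 1011011 | 1 | 0
  21 | 0110110 | 0 | 0
  22 | 1101100 | 1 | 1
  23 | 1011001 | 1 | 0
  24 | 0110010 | 0 | 0
  25 | 1100100 | 1 | 1
  26 | 1001001 | 1 | 0
  27 | 0010010 | 0 | 0
  28 | 0100100 | 0 | 0
  29 | 1001000 | 1 | 1
  30 | 0010001 | 0 | 1
  31 | 0100011 | 0 | 1
  32 | 1000111 | 1 | 0
  33 | 0001110 | 0 | 0
  34 | 0011100 | 0 | 0
  35 | 0111000 | 0 | 0
  36 | 1110000 | 1 | 1
  37 | 1100001 | 1 | 0
  38 | 1000010 | 1 | 1
  39 | 0000101 | 0 | 1
  40 | 0001011 | 0 | 1
  41 | 0010111 | 0 | 1
  42 | 0101111 | 0 | 1
  43 | 1011111 | 1 | 0
  44 | 0111110 | 0 | 0
  45 | 1111100 | 1 | 1
  46 | 1111001 | 1 | 0
  47 | 1110010 | 1 | 1
  48 | 1100101 | 1 | 0
  49 | 1001010 | 1 | 1
  50 | 0010101 | 0 | 1
  51 | 0101011 | 0 | 1
  52 | 1010111 | 1 | 0
  53 | 0101110 | 0 | 0
  54 | 1011100 | 1 | 1
  55 | 0111001 | 0 | 1
  56 | 1110011 | 1 | 0
  57 | 1100110 | 1 | 1
  58 | 1001101 | 1 | 0
  59 | 0011010 | 0 | 0
  60 | 0110100 | 0 | 0
  61 | 1101000 | 1 | 1
  62 | 1010001 | 1 | 0

001011000110111101101011011001001000111000010111110010101110011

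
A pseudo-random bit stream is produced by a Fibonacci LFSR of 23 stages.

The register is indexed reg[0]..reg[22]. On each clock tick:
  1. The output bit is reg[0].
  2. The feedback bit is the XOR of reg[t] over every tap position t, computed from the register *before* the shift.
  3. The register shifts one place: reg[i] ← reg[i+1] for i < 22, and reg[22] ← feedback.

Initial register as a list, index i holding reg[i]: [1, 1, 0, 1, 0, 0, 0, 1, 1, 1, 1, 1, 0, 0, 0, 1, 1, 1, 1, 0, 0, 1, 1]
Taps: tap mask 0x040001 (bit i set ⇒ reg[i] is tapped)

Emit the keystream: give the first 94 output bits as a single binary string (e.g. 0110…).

step | reg (before) | out | fb
   0 | 11010001111100011110011 | 1 | 0
   1 | 10100011111000111100110 | 1 | 1
   2 | 01000111110001111001101 | 0 | 0
   3 | 10001111100011110011010 | 1 | 0
   4 | 00011111000111100110100 | 0 | 1
   5 | 00111110001111001101001 | 0 | 0
   6 | 01111100011110011010010 | 0 | 1
   7 | 11111000111100110100101 | 1 | 1
   8 | 11110001111001101001011 | 1 | 1
   9 | 11100011110011010010111 | 1 | 0
  10 | 11000111100110100101110 | 1 | 1
  11 | 10001111001101001011101 | 1 | 0
  12 | 00011110011010010111010 | 0 | 1
  13 | 00111100110100101110101 | 0 | 1
  14 | 01111001101001011101011 | 0 | 0
  15 | 11110011010010111010110 | 1 | 0
  16 | 11100110100101110101100 | 1 | 1
  17 | 11001101001011101011001 | 1 | 0
  18 | 10011010010111010110010 | 1 | 0
  19 | 00110100101110101100100 | 0 | 0
  20 | 01101001011101011001000 | 0 | 0
  21 | 11010010111010110010000 | 1 | 0
  22 | 10100101110101100100000 | 1 | 1
  23 | 01001011101011001000001 | 0 | 0
  24 | 10010111010110010000010 | 1 | 1
  25 | 00101110101100100000101 | 0 | 0
  26 | 01011101011001000001010 | 0 | 0
  27 | 10111010110010000010100 | 1 | 0
  28 | 01110101100100000101000 | 0 | 0
  29 | 11101011001000001010000 | 1 | 0
  30 | 11010110010000010100000 | 1 | 1
  31 | 10101100100000101000001 | 1 | 1
  32 | 01011001000001010000011 | 0 | 0
  33 | 10110010000010100000110 | 1 | 1
  34 | 01100100000101000001101 | 0 | 0
  35 | 11001000001010000011010 | 1 | 0
  36 | 10010000010100000110100 | 1 | 0
  37 | 00100000101000001101000 | 0 | 0
  38 | 01000001010000011010000 | 0 | 1
  39 | 10000010100000110100001 | 1 | 1
  40 | 00000101000001101000011 | 0 | 0
  41 | 00001010000011010000110 | 0 | 0
  42 | 00010100000110100001100 | 0 | 0
  43 | 00101000001101000011000 | 0 | 1
  44 | 01010000011010000110001 | 0 | 1
  45 | 10100000110100001100011 | 1 | 1
  46 | 01000001101000011000111 | 0 | 0
  47 | 10000011010000110001110 | 1 | 1
  48 | 00000110100001100011101 | 0 | 1
  49 | 00001101000011000111011 | 0 | 1
  50 | 00011010000110001110111 | 0 | 1
  51 | 00110100001100011101111 | 0 | 0
  52 | 01101000011000111011110 | 0 | 1
  53 | 11010000110001110111101 | 1 | 0
  54 | 10100001100011101111010 | 1 | 0
  55 | 01000011000111011110100 | 0 | 1
  56 | 10000110001110111101001 | 1 | 1
  57 | 00001100011101111010011 | 0 | 1
  58 | 00011000111011110100111 | 0 | 0
  59 | 00110001110111101001110 | 0 | 0
  60 | 01100011101111010011100 | 0 | 1
  61 | 11000111011110100111001 | 1 | 0
  62 | 10001110111101001110010 | 1 | 0
  63 | 00011101111010011100100 | 0 | 0
  64 | 00111011110100111001000 | 0 | 0
  65 | 01110111101001110010000 | 0 | 1
  66 | 11101111010011100100001 | 1 | 1
  67 | 11011110100111001000011 | 1 | 1
  68 | 10111101001110010000111 | 1 | 1
  69 | 01111010011100100001111 | 0 | 0
  70 | 11110100111001000011110 | 1 | 0
  71 | 11101001110010000111100 | 1 | 0
  72 | 11010011100100001111000 | 1 | 0
  73 | 10100111001000011110000 | 1 | 0
  74 | 01001110010000111100000 | 0 | 0
  75 | 10011100100001111000000 | 1 | 1
  76 | 00111001000011110000001 | 0 | 0
  77 | 01110010000111100000010 | 0 | 0
  78 | 11100100001111000000100 | 1 | 1
  79 | 11001000011110000001001 | 1 | 1
  80 | 10010000111100000010011 | 1 | 0
  81 | 00100001111000000100110 | 0 | 0
  82 | 01000011110000001001100 | 0 | 0
  83 | 10000111100000010011000 | 1 | 0
  84 | 00001111000000100110000 | 0 | 1
  85 | 00011110000001001100001 | 0 | 0
  86 | 00111100000010011000010 | 0 | 0
  87 | 01111000000100110000100 | 0 | 0
  88 | 11110000001001100001000 | 1 | 1
  89 | 11100000010011000010001 | 1 | 0
  90 | 11000000100110000100010 | 1 | 1
  91 | 10000001001100001000101 | 1 | 1
  92 | 00000010011000010001011 | 0 | 0
  93 | 00000100110000100010110 | 0 | 1

1101000111110001111001101001011101011001000001010000011010000110001110111101001110010000111100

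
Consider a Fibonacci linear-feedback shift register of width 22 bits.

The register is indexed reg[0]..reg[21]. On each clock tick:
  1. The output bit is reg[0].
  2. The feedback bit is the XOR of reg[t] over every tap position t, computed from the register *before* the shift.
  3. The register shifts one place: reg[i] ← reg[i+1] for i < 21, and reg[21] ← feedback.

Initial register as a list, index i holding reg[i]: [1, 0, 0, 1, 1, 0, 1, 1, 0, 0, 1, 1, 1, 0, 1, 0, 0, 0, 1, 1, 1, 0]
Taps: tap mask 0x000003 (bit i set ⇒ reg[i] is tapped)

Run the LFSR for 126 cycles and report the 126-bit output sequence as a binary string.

tick  register→output (feedback)
  0  1001101100111010001110→1 (1)
  1  0011011001110100011101→0 (0)
  2  0110110011101000111010→0 (1)
  3  1101100111010001110101→1 (0)
  4  1011001110100011101010→1 (1)
  5  0110011101000111010101→0 (1)
  6  1100111010001110101011→1 (0)
  7  1001110100011101010110→1 (1)
  8  0011101000111010101101→0 (0)
  9  0111010001110101011010→0 (1)
 10  1110100011101010110101→1 (0)
 11  1101000111010101101010→1 (0)
 12  1010001110101011010100→1 (1)
 13  0100011101010110101001→0 (1)
 14  1000111010101101010011→1 (1)
 15  0001110101011010100111→0 (0)
 16  0011101010110101001110→0 (0)
 17  0111010101101010011100→0 (1)
 18  1110101011010100111001→1 (0)
 19  1101010110101001110010→1 (0)
 20  1010101101010011100100→1 (1)
 21  0101011010100111001001→0 (1)
 22  1010110101001110010011→1 (1)
 23  0101101010011100100111→0 (1)
 24  1011010100111001001111→1 (1)
 25  0110101001110010011111→0 (1)
 26  1101010011100100111111→1 (0)
 27  1010100111001001111110→1 (1)
 28  0101001110010011111101→0 (1)
 29  1010011100100111111011→1 (1)
 30  0100111001001111110111→0 (1)
 31  1001110010011111101111→1 (1)
 32  0011100100111111011111→0 (0)
 33  0111001001111110111110→0 (1)
 34  1110010011111101111101→1 (0)
 35  1100100111111011111010→1 (0)
 36  1001001111110111110100→1 (1)
 37  0010011111101111101001→0 (0)
 38  0100111111011111010010→0 (1)
 39  1001111110111110100101→1 (1)
 40  0011111101111101001011→0 (0)
 41  0111111011111010010110→0 (1)
 42  1111110111110100101101→1 (0)
 43  1111101111101001011010→1 (0)
 44  1111011111010010110100→1 (0)
 45  1110111110100101101000→1 (0)
 46  1101111101001011010000→1 (0)
 47  1011111010010110100000→1 (1)
 48  0111110100101101000001→0 (1)
 49  1111101001011010000011→1 (0)
 50  1111010010110100000110→1 (0)
 51  1110100101101000001100→1 (0)
 52  1101001011010000011000→1 (0)
 53  1010010110100000110000→1 (1)
 54  0100101101000001100001→0 (1)
 55  1001011010000011000011→1 (1)
 56  0010110100000110000111→0 (0)
 57  0101101000001100001110→0 (1)
 58  1011010000011000011101→1 (1)
 59  0110100000110000111011→0 (1)
 60  1101000001100001110111→1 (0)
 61  1010000011000011101110→1 (1)
 62  0100000110000111011101→0 (1)
 63  1000001100001110111011→1 (1)
 64  0000011000011101110111→0 (0)
 65  0000110000111011101110→0 (0)
 66  0001100001110111011100→0 (0)
 67  0011000011101110111000→0 (0)
 68  0110000111011101110000→0 (1)
 69  1100001110111011100001→1 (0)
 70  1000011101110111000010→1 (1)
 71  0000111011101110000101→0 (0)
 72  0001110111011100001010→0 (0)
 73  0011101110111000010100→0 (0)
 74  0111011101110000101000→0 (1)
 75  1110111011100001010001→1 (0)
 76  1101110111000010100010→1 (0)
 77  1011101110000101000100→1 (1)
 78  0111011100001010001001→0 (1)
 79  1110111000010100010011→1 (0)
 80  1101110000101000100110→1 (0)
 81  1011100001010001001100→1 (1)
 82  0111000010100010011001→0 (1)
 83  1110000101000100110011→1 (0)
 84  1100001010001001100110→1 (0)
 85  1000010100010011001100→1 (1)
 86  0000101000100110011001→0 (0)
 87  0001010001001100110010→0 (0)
 88  0010100010011001100100→0 (0)
 89  0101000100110011001000→0 (1)
 90  1010001001100110010001→1 (1)
 91  0100010011001100100011→0 (1)
 92  1000100110011001000111→1 (1)
 93  0001001100110010001111→0 (0)
 94  0010011001100100011110→0 (0)
 95  0100110011001000111100→0 (1)
 96  1001100110010001111001→1 (1)
 97  0011001100100011110011→0 (0)
 98  0110011001000111100110→0 (1)
 99  1100110010001111001101→1 (0)
100  1001100100011110011010→1 (1)
101  0011001000111100110101→0 (0)
102  0110010001111001101010→0 (1)
103  1100100011110011010101→1 (0)
104  1001000111100110101010→1 (1)
105  0010001111001101010101→0 (0)
106  0100011110011010101010→0 (1)
107  1000111100110101010101→1 (1)
108  0001111001101010101011→0 (0)
109  0011110011010101010110→0 (0)
110  0111100110101010101100→0 (1)
111  1111001101010101011001→1 (0)
112  1110011010101010110010→1 (0)
113  1100110101010101100100→1 (0)
114  1001101010101011001000→1 (1)
115  0011010101010110010001→0 (0)
116  0110101010101100100010→0 (1)
117  1101010101011001000101→1 (0)
118  1010101010110010001010→1 (1)
119  0101010101100100010101→0 (1)
120  1010101011001000101011→1 (1)
121  0101010110010001010111→0 (1)
122  1010101100100010101111→1 (1)
123  0101011001000101011111→0 (1)
124  1010110010001010111111→1 (1)
125  0101100100010101111111→0 (1)

100110110011101000111010101101010011100100111111011111010010110100000110000111011101110000101000100110011001000111100110101010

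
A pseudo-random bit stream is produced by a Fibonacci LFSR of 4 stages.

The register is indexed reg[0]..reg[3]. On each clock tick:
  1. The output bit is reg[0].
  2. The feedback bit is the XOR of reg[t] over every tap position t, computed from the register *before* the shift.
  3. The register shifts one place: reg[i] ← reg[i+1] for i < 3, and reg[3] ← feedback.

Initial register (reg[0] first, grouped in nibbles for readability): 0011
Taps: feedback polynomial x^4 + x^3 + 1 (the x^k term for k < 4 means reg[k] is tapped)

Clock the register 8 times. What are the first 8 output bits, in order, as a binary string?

tick  register→output (feedback)
  0  0011→0 (1)
  1  0111→0 (1)
  2  1111→1 (0)
  3  1110→1 (1)
  4  1101→1 (0)
  5  1010→1 (1)
  6  0101→0 (1)
  7  1011→1 (0)

00111101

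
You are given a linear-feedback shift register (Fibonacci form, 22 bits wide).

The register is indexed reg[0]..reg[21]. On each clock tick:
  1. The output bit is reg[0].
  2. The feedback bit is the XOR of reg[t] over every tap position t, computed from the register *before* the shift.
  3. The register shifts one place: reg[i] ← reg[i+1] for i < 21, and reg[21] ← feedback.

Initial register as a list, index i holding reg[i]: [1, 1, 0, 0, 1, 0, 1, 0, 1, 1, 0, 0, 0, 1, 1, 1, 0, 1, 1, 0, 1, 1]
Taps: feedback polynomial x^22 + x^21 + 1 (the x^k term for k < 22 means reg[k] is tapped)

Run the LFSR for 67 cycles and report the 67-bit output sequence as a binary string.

1100101011000111011011011100110111101001001001011101101011000111000

tick  register→output (feedback)
  0  1100101011000111011011→1 (0)
  1  1001010110001110110110→1 (1)
  2  0010101100011101101101→0 (1)
  3  0101011000111011011011→0 (1)
  4  1010110001110110110111→1 (0)
  5  0101100011101101101110→0 (0)
  6  1011000111011011011100→1 (1)
  7  0110001110110110111001→0 (1)
  8  1100011101101101110011→1 (0)
  9  1000111011011011100110→1 (1)
 10  0001110110110111001101→0 (1)
 11  0011101101101110011011→0 (1)
 12  0111011011011100110111→0 (1)
 13  1110110110111001101111→1 (0)
 14  1101101101110011011110→1 (1)
 15  1011011011100110111101→1 (0)
 16  0110110111001101111010→0 (0)
 17  1101101110011011110100→1 (1)
 18  1011011100110111101001→1 (0)
 19  0110111001101111010010→0 (0)
 20  1101110011011110100100→1 (1)
 21  1011100110111101001001→1 (0)
 22  0111001101111010010010→0 (0)
 23  1110011011110100100100→1 (1)
 24  1100110111101001001001→1 (0)
 25  1001101111010010010010→1 (1)
 26  0011011110100100100101→0 (1)
 27  0110111101001001001011→0 (1)
 28  1101111010010010010111→1 (0)
 29  1011110100100100101110→1 (1)
 30  0111101001001001011101→0 (1)
 31  1111010010010010111011→1 (0)
 32  1110100100100101110110→1 (1)
 33  1101001001001011101101→1 (0)
 34  1010010010010111011010→1 (1)
 35  0100100100101110110101→0 (1)
 36  1001001001011101101011→1 (0)
 37  0010010010111011010110→0 (0)
 38  0100100101110110101100→0 (0)
 39  1001001011101101011000→1 (1)
 40  0010010111011010110001→0 (1)
 41  0100101110110101100011→0 (1)
 42  1001011101101011000111→1 (0)
 43  0010111011010110001110→0 (0)
 44  0101110110101100011100→0 (0)
 45  1011101101011000111000→1 (1)
 46  0111011010110001110001→0 (1)
 47  1110110101100011100011→1 (0)
 48  1101101011000111000110→1 (1)
 49  1011010110001110001101→1 (0)
 50  0110101100011100011010→0 (0)
 51  1101011000111000110100→1 (1)
 52  1010110001110001101001→1 (0)
 53  0101100011100011010010→0 (0)
 54  1011000111000110100100→1 (1)
 55  0110001110001101001001→0 (1)
 56  1100011100011010010011→1 (0)
 57  1000111000110100100110→1 (1)
 58  0001110001101001001101→0 (1)
 59  0011100011010010011011→0 (1)
 60  0111000110100100110111→0 (1)
 61  1110001101001001101111→1 (0)
 62  1100011010010011011110→1 (1)
 63  1000110100100110111101→1 (0)
 64  0001101001001101111010→0 (0)
 65  0011010010011011110100→0 (0)
 66  0110100100110111101000→0 (0)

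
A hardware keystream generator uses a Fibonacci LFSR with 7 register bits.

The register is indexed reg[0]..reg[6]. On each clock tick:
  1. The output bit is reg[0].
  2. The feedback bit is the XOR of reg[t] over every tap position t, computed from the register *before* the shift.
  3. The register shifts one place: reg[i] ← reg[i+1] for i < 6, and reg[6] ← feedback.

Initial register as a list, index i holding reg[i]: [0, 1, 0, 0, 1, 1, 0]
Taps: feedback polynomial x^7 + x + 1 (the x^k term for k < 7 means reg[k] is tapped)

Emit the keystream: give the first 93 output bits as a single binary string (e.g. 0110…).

010011011010110111101100011010010111011100110010101011111110000001000001100001010001111001000

k : reg_k → out_k, fb_k
0: 0100110 → 0, fb=1
1: 1001101 → 1, fb=1
2: 0011011 → 0, fb=0
3: 0110110 → 0, fb=1
4: 1101101 → 1, fb=0
5: 1011010 → 1, fb=1
6: 0110101 → 0, fb=1
7: 1101011 → 1, fb=0
8: 1010110 → 1, fb=1
9: 0101101 → 0, fb=1
10: 1011011 → 1, fb=1
11: 0110111 → 0, fb=1
12: 1101111 → 1, fb=0
13: 1011110 → 1, fb=1
14: 0111101 → 0, fb=1
15: 1111011 → 1, fb=0
16: 1110110 → 1, fb=0
17: 1101100 → 1, fb=0
18: 1011000 → 1, fb=1
19: 0110001 → 0, fb=1
20: 1100011 → 1, fb=0
21: 1000110 → 1, fb=1
22: 0001101 → 0, fb=0
23: 0011010 → 0, fb=0
24: 0110100 → 0, fb=1
25: 1101001 → 1, fb=0
26: 1010010 → 1, fb=1
27: 0100101 → 0, fb=1
28: 1001011 → 1, fb=1
29: 0010111 → 0, fb=0
30: 0101110 → 0, fb=1
31: 1011101 → 1, fb=1
32: 0111011 → 0, fb=1
33: 1110111 → 1, fb=0
34: 1101110 → 1, fb=0
35: 1011100 → 1, fb=1
36: 0111001 → 0, fb=1
37: 1110011 → 1, fb=0
38: 1100110 → 1, fb=0
39: 1001100 → 1, fb=1
40: 0011001 → 0, fb=0
41: 0110010 → 0, fb=1
42: 1100101 → 1, fb=0
43: 1001010 → 1, fb=1
44: 0010101 → 0, fb=0
45: 0101010 → 0, fb=1
46: 1010101 → 1, fb=1
47: 0101011 → 0, fb=1
48: 1010111 → 1, fb=1
49: 0101111 → 0, fb=1
50: 1011111 → 1, fb=1
51: 0111111 → 0, fb=1
52: 1111111 → 1, fb=0
53: 1111110 → 1, fb=0
54: 1111100 → 1, fb=0
55: 1111000 → 1, fb=0
56: 1110000 → 1, fb=0
57: 1100000 → 1, fb=0
58: 1000000 → 1, fb=1
59: 0000001 → 0, fb=0
60: 0000010 → 0, fb=0
61: 0000100 → 0, fb=0
62: 0001000 → 0, fb=0
63: 0010000 → 0, fb=0
64: 0100000 → 0, fb=1
65: 1000001 → 1, fb=1
66: 0000011 → 0, fb=0
67: 0000110 → 0, fb=0
68: 0001100 → 0, fb=0
69: 0011000 → 0, fb=0
70: 0110000 → 0, fb=1
71: 1100001 → 1, fb=0
72: 1000010 → 1, fb=1
73: 0000101 → 0, fb=0
74: 0001010 → 0, fb=0
75: 0010100 → 0, fb=0
76: 0101000 → 0, fb=1
77: 1010001 → 1, fb=1
78: 0100011 → 0, fb=1
79: 1000111 → 1, fb=1
80: 0001111 → 0, fb=0
81: 0011110 → 0, fb=0
82: 0111100 → 0, fb=1
83: 1111001 → 1, fb=0
84: 1110010 → 1, fb=0
85: 1100100 → 1, fb=0
86: 1001000 → 1, fb=1
87: 0010001 → 0, fb=0
88: 0100010 → 0, fb=1
89: 1000101 → 1, fb=1
90: 0001011 → 0, fb=0
91: 0010110 → 0, fb=0
92: 0101100 → 0, fb=1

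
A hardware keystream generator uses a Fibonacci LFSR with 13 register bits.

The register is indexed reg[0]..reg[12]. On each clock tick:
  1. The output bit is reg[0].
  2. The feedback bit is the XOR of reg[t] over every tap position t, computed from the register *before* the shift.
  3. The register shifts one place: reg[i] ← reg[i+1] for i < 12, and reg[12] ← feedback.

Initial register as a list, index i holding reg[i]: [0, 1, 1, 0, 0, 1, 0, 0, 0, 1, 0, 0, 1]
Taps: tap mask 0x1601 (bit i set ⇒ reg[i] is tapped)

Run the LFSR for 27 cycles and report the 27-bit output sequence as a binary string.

tick  register→output (feedback)
  0  0110010001001→0 (0)
  1  1100100010010→1 (1)
  2  1001000100101→1 (1)
  3  0010001001011→0 (0)
  4  0100010010110→0 (1)
  5  1000100101101→1 (0)
  6  0001001011010→0 (1)
  7  0010010110101→0 (0)
  8  0100101101010→0 (1)
  9  1001011010101→1 (1)
 10  0010110101011→0 (0)
 11  0101101010110→0 (1)
 12  1011010101101→1 (0)
 13  0110101011010→0 (1)
 14  1101010110101→1 (1)
 15  1010101101011→1 (1)
 16  0101011010111→0 (0)
 17  1010110101110→1 (1)
 18  0101101011101→0 (1)
 19  1011010111011→1 (1)
 20  0110101110111→0 (0)
 21  1101011101110→1 (1)
 22  1010111011101→1 (0)
 23  0101110111010→0 (1)
 24  1011101110101→1 (1)
 25  0111011101011→0 (0)
 26  1110111010110→1 (0)

011001000100101101010110101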